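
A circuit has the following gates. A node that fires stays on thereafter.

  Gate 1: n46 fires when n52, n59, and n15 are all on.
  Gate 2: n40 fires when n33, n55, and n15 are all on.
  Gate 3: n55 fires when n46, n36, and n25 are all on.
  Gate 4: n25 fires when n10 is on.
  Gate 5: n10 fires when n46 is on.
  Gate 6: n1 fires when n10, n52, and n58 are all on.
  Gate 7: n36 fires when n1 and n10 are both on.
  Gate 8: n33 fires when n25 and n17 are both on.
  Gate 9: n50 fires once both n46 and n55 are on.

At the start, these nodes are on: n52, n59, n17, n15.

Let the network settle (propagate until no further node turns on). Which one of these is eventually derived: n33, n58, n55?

n52, n59, and n15 are on, so n46 fires (Gate 1).
Gate 5: n46 on → n10 on.
n10 is on, so n25 fires (Gate 4).
n25 and n17 are on, so n33 fires (Gate 8).
No rule produces n58, and it is not given. n55 would need n46, n36, and n25 (Gate 3), but n36 never turns on.

n33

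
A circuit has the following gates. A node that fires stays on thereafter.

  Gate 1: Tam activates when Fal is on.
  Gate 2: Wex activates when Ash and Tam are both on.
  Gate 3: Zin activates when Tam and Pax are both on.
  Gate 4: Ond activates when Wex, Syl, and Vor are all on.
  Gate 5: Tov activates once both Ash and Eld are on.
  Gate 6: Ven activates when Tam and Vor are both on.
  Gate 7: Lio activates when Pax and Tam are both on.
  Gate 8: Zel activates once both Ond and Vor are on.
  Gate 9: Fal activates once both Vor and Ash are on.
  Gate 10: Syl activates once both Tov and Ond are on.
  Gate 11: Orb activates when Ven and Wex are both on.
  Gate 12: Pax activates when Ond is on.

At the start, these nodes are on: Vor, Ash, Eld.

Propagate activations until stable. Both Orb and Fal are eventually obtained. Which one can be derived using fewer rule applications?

Fal

Fal: Gate 9: Vor and Ash on → Fal on. [1 rule application]
Orb: Vor and Ash are on, so Fal activates (Gate 9). Gate 1: Fal on → Tam on. Gate 2: Ash and Tam on → Wex on. Tam and Vor are on, so Ven activates (Gate 6). Gate 11: Ven and Wex on → Orb on. [5 rule applications]
Fal needs fewer.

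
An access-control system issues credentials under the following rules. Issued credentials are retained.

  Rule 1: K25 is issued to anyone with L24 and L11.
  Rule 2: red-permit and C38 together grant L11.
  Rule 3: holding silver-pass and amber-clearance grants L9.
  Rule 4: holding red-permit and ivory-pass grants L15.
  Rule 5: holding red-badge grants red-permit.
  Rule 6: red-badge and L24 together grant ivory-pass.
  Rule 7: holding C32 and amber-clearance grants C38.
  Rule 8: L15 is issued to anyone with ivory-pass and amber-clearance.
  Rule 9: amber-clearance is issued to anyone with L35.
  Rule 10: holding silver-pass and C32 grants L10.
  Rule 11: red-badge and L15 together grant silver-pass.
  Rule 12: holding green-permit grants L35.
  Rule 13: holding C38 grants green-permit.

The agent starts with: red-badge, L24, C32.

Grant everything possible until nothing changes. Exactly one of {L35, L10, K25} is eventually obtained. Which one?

Holding red-badge and L24 grants ivory-pass (Rule 6).
Holding red-badge grants red-permit (Rule 5).
Holding red-permit and ivory-pass grants L15 (Rule 4).
Holding red-badge and L15 grants silver-pass (Rule 11).
Holding silver-pass and C32 grants L10 (Rule 10).
K25 would need L24 and L11 (Rule 1), but L11 is never granted. L35 would need green-permit (Rule 12), but green-permit is never granted.

L10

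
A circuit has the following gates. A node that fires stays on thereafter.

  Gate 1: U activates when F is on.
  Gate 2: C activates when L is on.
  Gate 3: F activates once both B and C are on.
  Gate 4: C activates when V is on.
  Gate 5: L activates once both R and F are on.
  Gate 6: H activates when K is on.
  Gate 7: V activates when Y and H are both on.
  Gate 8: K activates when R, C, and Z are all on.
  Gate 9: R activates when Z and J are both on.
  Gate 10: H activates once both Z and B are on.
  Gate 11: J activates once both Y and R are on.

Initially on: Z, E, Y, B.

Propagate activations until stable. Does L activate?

No

L would need R and F (Gate 5), but R never turns on.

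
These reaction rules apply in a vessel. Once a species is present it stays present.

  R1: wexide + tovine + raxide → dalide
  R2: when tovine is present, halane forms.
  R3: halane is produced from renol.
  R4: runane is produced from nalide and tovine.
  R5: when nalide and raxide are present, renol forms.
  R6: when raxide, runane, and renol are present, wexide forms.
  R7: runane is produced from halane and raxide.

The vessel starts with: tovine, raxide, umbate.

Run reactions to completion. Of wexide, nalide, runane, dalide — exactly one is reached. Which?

tovine present → halane forms (R2).
halane and raxide present → runane forms (R7).
No rule produces nalide, and it is not given. dalide would need wexide, tovine, and raxide (R1), but wexide never forms. wexide would need raxide, runane, and renol (R6), but renol never forms.

runane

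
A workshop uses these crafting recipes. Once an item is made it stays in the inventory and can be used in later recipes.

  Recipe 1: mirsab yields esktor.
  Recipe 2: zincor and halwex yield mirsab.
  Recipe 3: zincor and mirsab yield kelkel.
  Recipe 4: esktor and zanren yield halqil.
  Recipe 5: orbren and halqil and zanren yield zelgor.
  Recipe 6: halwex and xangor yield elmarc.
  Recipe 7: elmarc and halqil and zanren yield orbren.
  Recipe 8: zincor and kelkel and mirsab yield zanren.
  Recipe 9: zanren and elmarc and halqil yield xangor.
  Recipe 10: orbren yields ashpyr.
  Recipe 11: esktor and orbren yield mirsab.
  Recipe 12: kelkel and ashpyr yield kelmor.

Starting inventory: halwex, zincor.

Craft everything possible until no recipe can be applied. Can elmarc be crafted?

No

elmarc would need halwex and xangor (Recipe 6), but xangor is never obtained.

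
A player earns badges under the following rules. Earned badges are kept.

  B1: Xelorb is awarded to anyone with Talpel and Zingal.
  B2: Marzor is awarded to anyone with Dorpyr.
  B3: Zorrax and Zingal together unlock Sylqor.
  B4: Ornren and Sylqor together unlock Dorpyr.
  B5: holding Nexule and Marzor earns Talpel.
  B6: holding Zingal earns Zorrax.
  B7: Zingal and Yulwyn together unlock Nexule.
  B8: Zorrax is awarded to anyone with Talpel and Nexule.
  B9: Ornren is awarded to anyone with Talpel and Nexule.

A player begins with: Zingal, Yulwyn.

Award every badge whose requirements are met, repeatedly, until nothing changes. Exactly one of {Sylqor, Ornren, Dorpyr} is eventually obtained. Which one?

With Zingal, Zorrax is earned (B6).
With Zorrax and Zingal, Sylqor is earned (B3).
Ornren would need Talpel and Nexule (B9), but Talpel is never earned. Dorpyr would need Ornren and Sylqor (B4), but Ornren is never earned.

Sylqor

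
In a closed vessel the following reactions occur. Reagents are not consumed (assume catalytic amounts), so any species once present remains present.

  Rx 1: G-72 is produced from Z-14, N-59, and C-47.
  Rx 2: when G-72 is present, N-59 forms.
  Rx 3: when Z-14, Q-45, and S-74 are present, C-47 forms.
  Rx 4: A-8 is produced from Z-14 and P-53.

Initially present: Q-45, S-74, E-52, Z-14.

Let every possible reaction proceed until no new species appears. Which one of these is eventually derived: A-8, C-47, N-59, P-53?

C-47

Z-14, Q-45, and S-74 present → C-47 forms (Rx 3).
N-59 would need G-72 (Rx 2), but G-72 never forms. No rule produces P-53, and it is not given. A-8 would need Z-14 and P-53 (Rx 4), but P-53 never forms.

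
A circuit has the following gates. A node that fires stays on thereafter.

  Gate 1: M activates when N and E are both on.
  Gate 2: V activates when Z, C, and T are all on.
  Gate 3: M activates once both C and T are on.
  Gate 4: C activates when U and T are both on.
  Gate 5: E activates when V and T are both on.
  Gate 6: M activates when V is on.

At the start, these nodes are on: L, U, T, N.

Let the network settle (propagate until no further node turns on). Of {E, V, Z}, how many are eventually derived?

0

E would need V and T (Gate 5), but V never turns on.
V would need Z, C, and T (Gate 2), but Z never turns on.
No rule produces Z, and it is not given.
None of the 3 are reached.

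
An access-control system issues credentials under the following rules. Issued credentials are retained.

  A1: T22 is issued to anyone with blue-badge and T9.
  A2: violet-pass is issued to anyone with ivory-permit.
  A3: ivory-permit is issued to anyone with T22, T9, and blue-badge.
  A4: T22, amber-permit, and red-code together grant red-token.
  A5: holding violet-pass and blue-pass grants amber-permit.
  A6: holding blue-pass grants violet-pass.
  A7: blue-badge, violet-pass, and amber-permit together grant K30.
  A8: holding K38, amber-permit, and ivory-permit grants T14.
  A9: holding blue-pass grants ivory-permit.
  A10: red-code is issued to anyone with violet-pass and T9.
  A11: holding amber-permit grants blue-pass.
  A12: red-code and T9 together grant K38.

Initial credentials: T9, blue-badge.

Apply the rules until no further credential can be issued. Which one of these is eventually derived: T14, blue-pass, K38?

K38

Holding blue-badge and T9 grants T22 (A1).
Holding T22, T9, and blue-badge grants ivory-permit (A3).
Holding ivory-permit grants violet-pass (A2).
Holding violet-pass and T9 grants red-code (A10).
Holding red-code and T9 grants K38 (A12).
blue-pass would need amber-permit (A11), but amber-permit is never granted. T14 would need K38, amber-permit, and ivory-permit (A8), but amber-permit is never granted.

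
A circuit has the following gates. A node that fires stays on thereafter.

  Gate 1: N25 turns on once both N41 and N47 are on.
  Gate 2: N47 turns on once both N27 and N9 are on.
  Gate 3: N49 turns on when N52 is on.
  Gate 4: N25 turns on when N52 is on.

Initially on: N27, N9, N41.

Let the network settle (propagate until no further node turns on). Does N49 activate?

No

N49 would need N52 (Gate 3), but N52 never turns on.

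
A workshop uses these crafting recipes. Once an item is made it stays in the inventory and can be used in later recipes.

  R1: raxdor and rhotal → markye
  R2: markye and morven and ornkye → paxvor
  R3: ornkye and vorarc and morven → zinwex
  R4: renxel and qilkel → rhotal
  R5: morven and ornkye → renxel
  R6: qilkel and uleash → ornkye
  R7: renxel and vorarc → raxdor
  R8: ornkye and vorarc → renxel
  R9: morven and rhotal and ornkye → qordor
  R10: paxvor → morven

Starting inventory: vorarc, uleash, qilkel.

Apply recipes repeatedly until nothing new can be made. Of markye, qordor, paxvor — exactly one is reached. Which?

markye

qilkel and uleash → ornkye (R6).
Using R8, ornkye and vorarc make renxel.
Using R7, renxel and vorarc make raxdor.
renxel and qilkel → rhotal (R4).
Using R1, raxdor and rhotal make markye.
paxvor would need markye, morven, and ornkye (R2), but morven is never obtained. qordor would need morven, rhotal, and ornkye (R9), but morven is never obtained.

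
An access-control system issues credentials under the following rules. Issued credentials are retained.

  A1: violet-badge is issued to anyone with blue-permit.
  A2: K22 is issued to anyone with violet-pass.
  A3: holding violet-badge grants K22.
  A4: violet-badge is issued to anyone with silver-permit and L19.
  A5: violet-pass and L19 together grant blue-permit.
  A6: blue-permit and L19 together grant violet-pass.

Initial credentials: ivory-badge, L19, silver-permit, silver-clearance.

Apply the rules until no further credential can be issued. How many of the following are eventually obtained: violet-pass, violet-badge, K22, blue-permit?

Holding silver-permit and L19 grants violet-badge (A4).
Holding violet-badge grants K22 (A3).
violet-pass would need blue-permit and L19 (A6), but blue-permit is never granted.
violet-badge: reached.
K22: reached.
blue-permit would need violet-pass and L19 (A5), but violet-pass is never granted.
Reached: violet-badge and K22 — 2 of the 4.

2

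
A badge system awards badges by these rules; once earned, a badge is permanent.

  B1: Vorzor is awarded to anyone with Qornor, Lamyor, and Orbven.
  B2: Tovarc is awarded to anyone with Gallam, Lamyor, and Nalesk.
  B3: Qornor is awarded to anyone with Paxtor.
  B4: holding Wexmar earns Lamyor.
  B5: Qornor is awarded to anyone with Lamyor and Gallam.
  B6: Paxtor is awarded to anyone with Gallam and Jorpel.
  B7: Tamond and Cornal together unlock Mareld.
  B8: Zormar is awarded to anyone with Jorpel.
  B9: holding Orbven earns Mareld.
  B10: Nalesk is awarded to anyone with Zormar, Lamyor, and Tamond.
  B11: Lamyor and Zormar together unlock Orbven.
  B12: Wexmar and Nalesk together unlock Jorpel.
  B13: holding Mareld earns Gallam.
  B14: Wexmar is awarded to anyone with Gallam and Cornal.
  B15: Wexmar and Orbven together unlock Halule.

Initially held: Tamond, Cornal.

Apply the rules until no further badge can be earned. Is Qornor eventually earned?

Yes

With Tamond and Cornal, Mareld is earned (B7).
With Mareld, Gallam is earned (B13).
With Gallam and Cornal, Wexmar is earned (B14).
With Wexmar, Lamyor is earned (B4).
With Lamyor and Gallam, Qornor is earned (B5).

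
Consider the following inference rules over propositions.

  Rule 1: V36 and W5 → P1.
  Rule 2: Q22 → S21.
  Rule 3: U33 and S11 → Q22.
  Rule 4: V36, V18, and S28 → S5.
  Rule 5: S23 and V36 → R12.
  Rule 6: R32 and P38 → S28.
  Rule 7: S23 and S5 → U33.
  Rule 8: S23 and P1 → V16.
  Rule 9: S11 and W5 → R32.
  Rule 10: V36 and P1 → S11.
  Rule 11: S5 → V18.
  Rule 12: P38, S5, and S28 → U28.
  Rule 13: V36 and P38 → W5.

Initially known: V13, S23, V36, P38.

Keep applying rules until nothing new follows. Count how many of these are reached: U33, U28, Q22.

0

U33 would need S23 and S5 (Rule 7), but S5 is never established.
U28 would need P38, S5, and S28 (Rule 12), but S5 is never established.
Q22 would need U33 and S11 (Rule 3), but U33 is never established.
None of the 3 are reached.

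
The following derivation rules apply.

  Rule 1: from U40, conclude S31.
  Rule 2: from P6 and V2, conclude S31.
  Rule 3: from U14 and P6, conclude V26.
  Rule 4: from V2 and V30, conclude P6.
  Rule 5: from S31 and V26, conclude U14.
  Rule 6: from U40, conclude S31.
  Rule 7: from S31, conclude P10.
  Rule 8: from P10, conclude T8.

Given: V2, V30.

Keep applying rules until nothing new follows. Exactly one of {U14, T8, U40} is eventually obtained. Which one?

V2 and V30 hold, so P6 follows (Rule 4).
P6 and V2 hold, so S31 follows (Rule 2).
From S31, Rule 7 gives P10.
From P10, Rule 8 gives T8.
No rule produces U40, and it is not given. U14 would need S31 and V26 (Rule 5), but V26 is never established.

T8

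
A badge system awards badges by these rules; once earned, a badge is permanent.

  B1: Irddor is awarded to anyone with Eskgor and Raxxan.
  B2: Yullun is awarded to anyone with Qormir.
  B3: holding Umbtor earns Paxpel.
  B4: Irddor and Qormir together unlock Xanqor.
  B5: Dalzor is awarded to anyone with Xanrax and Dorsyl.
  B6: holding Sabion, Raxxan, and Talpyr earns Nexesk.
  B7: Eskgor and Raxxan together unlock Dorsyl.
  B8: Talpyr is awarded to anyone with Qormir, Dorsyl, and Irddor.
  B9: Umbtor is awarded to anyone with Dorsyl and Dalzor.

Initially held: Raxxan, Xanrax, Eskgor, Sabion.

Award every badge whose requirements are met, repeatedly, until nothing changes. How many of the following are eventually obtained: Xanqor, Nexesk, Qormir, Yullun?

0

Xanqor would need Irddor and Qormir (B4), but Qormir is never earned.
Nexesk would need Sabion, Raxxan, and Talpyr (B6), but Talpyr is never earned.
No rule produces Qormir, and it is not given.
Yullun would need Qormir (B2), but Qormir is never earned.
None of the 4 are reached.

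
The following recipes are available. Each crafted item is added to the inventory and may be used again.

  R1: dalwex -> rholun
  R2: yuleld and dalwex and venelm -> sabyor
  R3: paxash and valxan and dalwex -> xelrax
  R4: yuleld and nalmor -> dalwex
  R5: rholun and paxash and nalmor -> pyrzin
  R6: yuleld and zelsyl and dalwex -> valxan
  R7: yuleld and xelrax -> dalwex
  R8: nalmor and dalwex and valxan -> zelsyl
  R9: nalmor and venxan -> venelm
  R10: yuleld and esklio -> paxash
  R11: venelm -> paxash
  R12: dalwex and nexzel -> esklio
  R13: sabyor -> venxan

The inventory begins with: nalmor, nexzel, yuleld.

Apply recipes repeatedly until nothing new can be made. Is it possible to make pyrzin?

Yes

Using R4, yuleld and nalmor make dalwex.
Using R1, dalwex makes rholun.
dalwex and nexzel -> esklio (R12).
Using R10, yuleld and esklio make paxash.
rholun and paxash and nalmor -> pyrzin (R5).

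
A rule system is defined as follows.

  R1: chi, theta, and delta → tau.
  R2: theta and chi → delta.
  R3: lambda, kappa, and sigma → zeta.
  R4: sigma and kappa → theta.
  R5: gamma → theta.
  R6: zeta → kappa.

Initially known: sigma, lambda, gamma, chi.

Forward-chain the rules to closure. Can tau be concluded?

Yes

From gamma, R5 gives theta.
theta and chi hold, so delta follows (R2).
chi, theta, and delta hold, so tau follows (R1).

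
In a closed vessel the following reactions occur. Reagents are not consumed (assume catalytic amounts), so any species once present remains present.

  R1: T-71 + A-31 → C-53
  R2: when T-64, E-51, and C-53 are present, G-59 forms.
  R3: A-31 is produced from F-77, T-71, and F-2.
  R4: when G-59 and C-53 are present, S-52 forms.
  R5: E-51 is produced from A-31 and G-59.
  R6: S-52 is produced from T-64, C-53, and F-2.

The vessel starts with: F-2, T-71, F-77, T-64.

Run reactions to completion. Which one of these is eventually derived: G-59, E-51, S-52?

S-52

F-77, T-71, and F-2 present → A-31 forms (R3).
T-71 and A-31 present → C-53 forms (R1).
T-64, C-53, and F-2 present → S-52 forms (R6).
E-51 would need A-31 and G-59 (R5), but G-59 never forms. G-59 would need T-64, E-51, and C-53 (R2), but E-51 never forms.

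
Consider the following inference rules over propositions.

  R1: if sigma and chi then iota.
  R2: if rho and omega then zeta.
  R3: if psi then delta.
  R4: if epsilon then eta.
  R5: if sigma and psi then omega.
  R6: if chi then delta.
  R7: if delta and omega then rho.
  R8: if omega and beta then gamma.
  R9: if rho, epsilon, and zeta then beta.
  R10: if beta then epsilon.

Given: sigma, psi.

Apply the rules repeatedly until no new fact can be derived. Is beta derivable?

beta would need rho, epsilon, and zeta (R9), but epsilon is never established.

No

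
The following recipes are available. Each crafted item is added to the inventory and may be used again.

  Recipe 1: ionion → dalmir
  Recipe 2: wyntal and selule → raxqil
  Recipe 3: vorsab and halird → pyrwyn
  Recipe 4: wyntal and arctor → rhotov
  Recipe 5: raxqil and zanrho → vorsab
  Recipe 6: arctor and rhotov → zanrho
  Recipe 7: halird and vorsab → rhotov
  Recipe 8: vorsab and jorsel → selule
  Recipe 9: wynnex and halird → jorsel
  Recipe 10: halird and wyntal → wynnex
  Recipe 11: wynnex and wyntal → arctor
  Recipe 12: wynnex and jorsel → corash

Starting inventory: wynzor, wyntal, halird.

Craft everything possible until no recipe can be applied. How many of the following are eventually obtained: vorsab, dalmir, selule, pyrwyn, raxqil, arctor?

Using Recipe 10, halird and wyntal make wynnex.
wynnex and wyntal → arctor (Recipe 11).
vorsab would need raxqil and zanrho (Recipe 5), but raxqil is never obtained.
dalmir would need ionion (Recipe 1), but ionion is never obtained.
selule would need vorsab and jorsel (Recipe 8), but vorsab is never obtained.
pyrwyn would need vorsab and halird (Recipe 3), but vorsab is never obtained.
raxqil would need wyntal and selule (Recipe 2), but selule is never obtained.
arctor: reached.
Reached: arctor — 1 of the 6.

1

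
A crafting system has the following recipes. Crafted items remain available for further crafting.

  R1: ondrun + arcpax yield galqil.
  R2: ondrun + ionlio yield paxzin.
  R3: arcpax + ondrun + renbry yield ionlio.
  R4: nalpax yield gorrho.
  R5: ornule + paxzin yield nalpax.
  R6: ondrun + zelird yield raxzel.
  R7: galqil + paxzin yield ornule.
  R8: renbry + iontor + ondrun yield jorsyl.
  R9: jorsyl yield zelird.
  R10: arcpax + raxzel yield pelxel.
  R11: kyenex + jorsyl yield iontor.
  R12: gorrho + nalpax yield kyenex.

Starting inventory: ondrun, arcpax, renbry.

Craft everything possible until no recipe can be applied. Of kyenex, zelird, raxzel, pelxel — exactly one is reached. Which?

Using R1, ondrun and arcpax make galqil.
arcpax + ondrun + renbry → ionlio (R3).
ondrun + ionlio → paxzin (R2).
Using R7, galqil and paxzin make ornule.
ornule + paxzin → nalpax (R5).
nalpax → gorrho (R4).
Using R12, gorrho and nalpax make kyenex.
pelxel would need arcpax and raxzel (R10), but raxzel is never obtained. raxzel would need ondrun and zelird (R6), but zelird is never obtained. zelird would need jorsyl (R9), but jorsyl is never obtained.

kyenex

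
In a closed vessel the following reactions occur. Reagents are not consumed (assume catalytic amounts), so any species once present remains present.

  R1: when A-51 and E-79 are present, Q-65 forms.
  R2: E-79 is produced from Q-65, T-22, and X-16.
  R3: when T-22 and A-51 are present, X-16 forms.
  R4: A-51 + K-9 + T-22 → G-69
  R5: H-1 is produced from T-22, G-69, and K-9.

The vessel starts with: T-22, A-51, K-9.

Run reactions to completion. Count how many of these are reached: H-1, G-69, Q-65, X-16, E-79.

A-51, K-9, and T-22 present → G-69 forms (R4).
T-22 and A-51 present → X-16 forms (R3).
T-22, G-69, and K-9 present → H-1 forms (R5).
H-1: reached.
G-69: reached.
Q-65 would need A-51 and E-79 (R1), but E-79 never forms.
X-16: reached.
E-79 would need Q-65, T-22, and X-16 (R2), but Q-65 never forms.
Reached: H-1, G-69, and X-16 — 3 of the 5.

3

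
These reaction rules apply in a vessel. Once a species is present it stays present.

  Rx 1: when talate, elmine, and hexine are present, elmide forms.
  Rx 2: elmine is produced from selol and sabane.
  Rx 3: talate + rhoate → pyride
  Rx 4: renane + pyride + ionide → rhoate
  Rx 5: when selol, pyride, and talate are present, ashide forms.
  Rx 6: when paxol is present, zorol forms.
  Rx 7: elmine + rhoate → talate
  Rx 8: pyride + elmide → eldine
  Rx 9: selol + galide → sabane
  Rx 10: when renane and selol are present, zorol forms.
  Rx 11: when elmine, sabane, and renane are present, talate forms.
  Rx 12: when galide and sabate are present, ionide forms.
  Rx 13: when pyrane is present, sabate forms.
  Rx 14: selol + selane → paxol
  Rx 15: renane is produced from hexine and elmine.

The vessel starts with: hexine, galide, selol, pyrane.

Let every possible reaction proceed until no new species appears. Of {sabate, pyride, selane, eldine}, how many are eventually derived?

pyrane present → sabate forms (Rx 13).
sabate: reached.
pyride would need talate and rhoate (Rx 3), but rhoate never forms.
No rule produces selane, and it is not given.
eldine would need pyride and elmide (Rx 8), but pyride never forms.
Reached: sabate — 1 of the 4.

1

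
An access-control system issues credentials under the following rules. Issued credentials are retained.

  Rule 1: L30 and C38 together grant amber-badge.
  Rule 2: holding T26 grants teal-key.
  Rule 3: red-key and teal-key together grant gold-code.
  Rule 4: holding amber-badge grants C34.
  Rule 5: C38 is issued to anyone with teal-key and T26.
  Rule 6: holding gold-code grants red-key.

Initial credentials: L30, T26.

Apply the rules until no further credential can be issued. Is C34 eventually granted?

Holding T26 grants teal-key (Rule 2).
Holding teal-key and T26 grants C38 (Rule 5).
Holding L30 and C38 grants amber-badge (Rule 1).
Holding amber-badge grants C34 (Rule 4).

Yes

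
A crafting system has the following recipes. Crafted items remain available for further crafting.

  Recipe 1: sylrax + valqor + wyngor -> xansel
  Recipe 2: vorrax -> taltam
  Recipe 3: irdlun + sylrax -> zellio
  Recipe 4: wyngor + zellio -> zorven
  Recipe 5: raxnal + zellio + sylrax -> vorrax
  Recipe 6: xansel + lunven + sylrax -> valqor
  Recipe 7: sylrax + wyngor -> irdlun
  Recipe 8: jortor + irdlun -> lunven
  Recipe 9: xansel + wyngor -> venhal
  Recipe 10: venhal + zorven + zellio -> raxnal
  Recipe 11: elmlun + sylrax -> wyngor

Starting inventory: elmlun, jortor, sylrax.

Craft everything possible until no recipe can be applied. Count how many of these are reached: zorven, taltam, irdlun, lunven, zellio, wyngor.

Using Recipe 11, elmlun and sylrax make wyngor.
Using Recipe 7, sylrax and wyngor make irdlun.
Using Recipe 8, jortor and irdlun make lunven.
Using Recipe 3, irdlun and sylrax make zellio.
wyngor + zellio -> zorven (Recipe 4).
zorven: reached.
taltam would need vorrax (Recipe 2), but vorrax is never obtained.
irdlun: reached.
lunven: reached.
zellio: reached.
wyngor: reached.
Reached: zorven, irdlun, lunven, zellio, and wyngor — 5 of the 6.

5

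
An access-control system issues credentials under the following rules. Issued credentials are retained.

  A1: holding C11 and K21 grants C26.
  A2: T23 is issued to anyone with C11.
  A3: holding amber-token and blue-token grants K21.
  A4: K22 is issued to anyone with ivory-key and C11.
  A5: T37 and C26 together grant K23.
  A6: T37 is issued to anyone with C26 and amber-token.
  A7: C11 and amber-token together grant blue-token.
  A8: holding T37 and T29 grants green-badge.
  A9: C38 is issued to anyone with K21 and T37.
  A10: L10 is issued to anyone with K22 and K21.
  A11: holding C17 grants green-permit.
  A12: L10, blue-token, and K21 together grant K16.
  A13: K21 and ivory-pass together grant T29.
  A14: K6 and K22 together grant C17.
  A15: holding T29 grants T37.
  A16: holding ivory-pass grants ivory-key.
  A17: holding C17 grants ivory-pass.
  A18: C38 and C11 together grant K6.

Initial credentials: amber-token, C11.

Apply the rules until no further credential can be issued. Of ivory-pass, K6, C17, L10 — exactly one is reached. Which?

Holding C11 and amber-token grants blue-token (A7).
Holding amber-token and blue-token grants K21 (A3).
Holding C11 and K21 grants C26 (A1).
Holding C26 and amber-token grants T37 (A6).
Holding K21 and T37 grants C38 (A9).
Holding C38 and C11 grants K6 (A18).
L10 would need K22 and K21 (A10), but K22 is never granted. ivory-pass would need C17 (A17), but C17 is never granted. C17 would need K6 and K22 (A14), but K22 is never granted.

K6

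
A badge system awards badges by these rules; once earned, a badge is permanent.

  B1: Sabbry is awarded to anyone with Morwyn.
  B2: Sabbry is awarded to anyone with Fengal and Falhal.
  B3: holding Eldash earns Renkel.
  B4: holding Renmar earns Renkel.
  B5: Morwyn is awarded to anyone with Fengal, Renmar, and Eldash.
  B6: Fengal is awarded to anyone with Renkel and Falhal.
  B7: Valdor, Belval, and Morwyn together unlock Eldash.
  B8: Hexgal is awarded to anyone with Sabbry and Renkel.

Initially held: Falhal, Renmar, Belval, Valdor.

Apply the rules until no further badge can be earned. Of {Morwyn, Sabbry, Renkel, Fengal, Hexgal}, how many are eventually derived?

4

With Renmar, Renkel is earned (B4).
With Renkel and Falhal, Fengal is earned (B6).
With Fengal and Falhal, Sabbry is earned (B2).
With Sabbry and Renkel, Hexgal is earned (B8).
Morwyn would need Fengal, Renmar, and Eldash (B5), but Eldash is never earned.
Sabbry: reached.
Renkel: reached.
Fengal: reached.
Hexgal: reached.
Reached: Sabbry, Renkel, Fengal, and Hexgal — 4 of the 5.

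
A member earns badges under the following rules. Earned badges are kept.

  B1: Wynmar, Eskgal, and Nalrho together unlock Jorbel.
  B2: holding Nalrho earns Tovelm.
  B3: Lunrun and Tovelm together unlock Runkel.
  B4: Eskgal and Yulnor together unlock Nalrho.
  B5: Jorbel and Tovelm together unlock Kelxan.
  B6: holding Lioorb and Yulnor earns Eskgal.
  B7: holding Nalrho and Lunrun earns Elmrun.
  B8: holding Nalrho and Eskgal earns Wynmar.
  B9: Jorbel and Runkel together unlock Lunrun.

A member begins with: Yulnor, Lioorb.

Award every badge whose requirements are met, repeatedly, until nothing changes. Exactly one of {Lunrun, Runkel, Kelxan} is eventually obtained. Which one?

With Lioorb and Yulnor, Eskgal is earned (B6).
With Eskgal and Yulnor, Nalrho is earned (B4).
With Nalrho and Eskgal, Wynmar is earned (B8).
With Nalrho, Tovelm is earned (B2).
With Wynmar, Eskgal, and Nalrho, Jorbel is earned (B1).
With Jorbel and Tovelm, Kelxan is earned (B5).
Runkel would need Lunrun and Tovelm (B3), but Lunrun is never earned. Lunrun would need Jorbel and Runkel (B9), but Runkel is never earned.

Kelxan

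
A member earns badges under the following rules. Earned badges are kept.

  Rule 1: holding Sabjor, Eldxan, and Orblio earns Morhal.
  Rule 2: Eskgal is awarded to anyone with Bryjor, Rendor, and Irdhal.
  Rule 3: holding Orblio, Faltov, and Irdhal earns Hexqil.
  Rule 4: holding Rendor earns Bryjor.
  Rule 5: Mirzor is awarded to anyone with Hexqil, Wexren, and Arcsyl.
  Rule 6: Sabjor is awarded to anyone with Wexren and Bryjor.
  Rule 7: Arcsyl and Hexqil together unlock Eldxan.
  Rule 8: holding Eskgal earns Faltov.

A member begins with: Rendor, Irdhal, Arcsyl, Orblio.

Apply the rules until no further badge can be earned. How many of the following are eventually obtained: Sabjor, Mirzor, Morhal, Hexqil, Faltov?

With Rendor, Bryjor is earned (Rule 4).
With Bryjor, Rendor, and Irdhal, Eskgal is earned (Rule 2).
With Eskgal, Faltov is earned (Rule 8).
With Orblio, Faltov, and Irdhal, Hexqil is earned (Rule 3).
Sabjor would need Wexren and Bryjor (Rule 6), but Wexren is never earned.
Mirzor would need Hexqil, Wexren, and Arcsyl (Rule 5), but Wexren is never earned.
Morhal would need Sabjor, Eldxan, and Orblio (Rule 1), but Sabjor is never earned.
Hexqil: reached.
Faltov: reached.
Reached: Hexqil and Faltov — 2 of the 5.

2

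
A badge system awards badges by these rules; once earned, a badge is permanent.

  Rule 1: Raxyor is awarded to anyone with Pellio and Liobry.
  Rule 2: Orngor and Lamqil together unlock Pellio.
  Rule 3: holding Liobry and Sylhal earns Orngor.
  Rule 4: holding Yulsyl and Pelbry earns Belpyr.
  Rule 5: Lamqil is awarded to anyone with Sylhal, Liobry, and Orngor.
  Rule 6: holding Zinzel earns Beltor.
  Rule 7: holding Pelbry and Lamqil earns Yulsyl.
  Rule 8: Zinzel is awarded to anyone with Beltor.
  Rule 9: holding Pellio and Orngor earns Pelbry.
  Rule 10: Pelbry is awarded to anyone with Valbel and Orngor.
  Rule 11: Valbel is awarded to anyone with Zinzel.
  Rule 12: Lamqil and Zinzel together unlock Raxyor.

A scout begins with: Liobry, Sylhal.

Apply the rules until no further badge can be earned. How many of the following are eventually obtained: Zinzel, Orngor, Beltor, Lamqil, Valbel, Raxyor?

3

With Liobry and Sylhal, Orngor is earned (Rule 3).
With Sylhal, Liobry, and Orngor, Lamqil is earned (Rule 5).
With Orngor and Lamqil, Pellio is earned (Rule 2).
With Pellio and Liobry, Raxyor is earned (Rule 1).
Zinzel would need Beltor (Rule 8), but Beltor is never earned.
Orngor: reached.
Beltor would need Zinzel (Rule 6), but Zinzel is never earned.
Lamqil: reached.
Valbel would need Zinzel (Rule 11), but Zinzel is never earned.
Raxyor: reached.
Reached: Orngor, Lamqil, and Raxyor — 3 of the 6.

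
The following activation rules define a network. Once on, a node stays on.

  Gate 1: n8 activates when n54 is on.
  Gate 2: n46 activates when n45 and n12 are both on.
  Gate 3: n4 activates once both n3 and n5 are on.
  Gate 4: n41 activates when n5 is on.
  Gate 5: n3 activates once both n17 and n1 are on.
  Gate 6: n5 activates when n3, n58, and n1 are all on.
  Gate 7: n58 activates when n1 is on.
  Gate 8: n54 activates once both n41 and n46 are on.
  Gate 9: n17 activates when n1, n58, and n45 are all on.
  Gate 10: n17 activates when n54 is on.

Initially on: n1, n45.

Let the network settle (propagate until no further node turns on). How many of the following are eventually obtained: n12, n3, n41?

2

Gate 7: n1 on → n58 on.
n1, n58, and n45 are on, so n17 activates (Gate 9).
n17 and n1 are on, so n3 activates (Gate 5).
Gate 6: n3, n58, and n1 on → n5 on.
Gate 4: n5 on → n41 on.
No rule produces n12, and it is not given.
n3: reached.
n41: reached.
Reached: n3 and n41 — 2 of the 3.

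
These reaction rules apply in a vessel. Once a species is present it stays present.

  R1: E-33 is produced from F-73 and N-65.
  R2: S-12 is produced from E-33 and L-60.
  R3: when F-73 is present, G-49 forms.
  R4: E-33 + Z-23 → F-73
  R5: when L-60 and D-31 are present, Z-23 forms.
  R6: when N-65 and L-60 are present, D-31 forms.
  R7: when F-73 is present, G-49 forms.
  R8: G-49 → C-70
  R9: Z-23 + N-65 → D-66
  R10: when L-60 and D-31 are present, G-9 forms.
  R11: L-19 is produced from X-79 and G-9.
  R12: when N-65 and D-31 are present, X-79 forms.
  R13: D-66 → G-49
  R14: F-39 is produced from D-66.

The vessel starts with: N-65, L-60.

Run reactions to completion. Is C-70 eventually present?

Yes

N-65 and L-60 present → D-31 forms (R6).
L-60 and D-31 present → Z-23 forms (R5).
Z-23 and N-65 present → D-66 forms (R9).
D-66 present → G-49 forms (R13).
G-49 present → C-70 forms (R8).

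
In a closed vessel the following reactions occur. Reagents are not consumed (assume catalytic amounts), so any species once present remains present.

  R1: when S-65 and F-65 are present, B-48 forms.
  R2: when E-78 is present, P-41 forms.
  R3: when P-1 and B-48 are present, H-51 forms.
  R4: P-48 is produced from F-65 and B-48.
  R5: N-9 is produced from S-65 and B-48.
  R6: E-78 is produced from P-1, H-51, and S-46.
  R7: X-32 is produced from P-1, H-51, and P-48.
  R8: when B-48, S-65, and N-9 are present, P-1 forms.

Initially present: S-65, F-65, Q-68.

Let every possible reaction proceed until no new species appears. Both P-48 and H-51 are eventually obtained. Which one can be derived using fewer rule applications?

P-48: S-65 and F-65 present → B-48 forms (R1). F-65 and B-48 present → P-48 forms (R4). [2 rule applications]
H-51: S-65 and F-65 present → B-48 forms (R1). S-65 and B-48 present → N-9 forms (R5). B-48, S-65, and N-9 present → P-1 forms (R8). P-1 and B-48 present → H-51 forms (R3). [4 rule applications]
P-48 needs fewer.

P-48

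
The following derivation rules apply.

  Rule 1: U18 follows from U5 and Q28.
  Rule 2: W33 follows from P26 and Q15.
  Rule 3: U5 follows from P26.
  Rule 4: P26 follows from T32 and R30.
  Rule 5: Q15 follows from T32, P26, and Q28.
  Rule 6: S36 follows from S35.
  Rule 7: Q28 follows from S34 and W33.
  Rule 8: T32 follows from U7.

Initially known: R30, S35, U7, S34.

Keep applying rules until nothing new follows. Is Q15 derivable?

No

Q15 would need T32, P26, and Q28 (Rule 5), but Q28 is never established.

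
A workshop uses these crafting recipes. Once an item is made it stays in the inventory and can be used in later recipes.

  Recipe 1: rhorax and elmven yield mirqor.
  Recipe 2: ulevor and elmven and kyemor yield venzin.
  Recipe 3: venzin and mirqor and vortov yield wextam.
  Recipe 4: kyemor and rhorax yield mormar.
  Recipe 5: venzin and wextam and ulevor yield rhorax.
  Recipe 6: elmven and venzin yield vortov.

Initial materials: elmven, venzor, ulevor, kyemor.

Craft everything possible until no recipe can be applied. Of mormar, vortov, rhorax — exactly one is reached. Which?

vortov

Using Recipe 2, ulevor, elmven, and kyemor make venzin.
elmven and venzin → vortov (Recipe 6).
mormar would need kyemor and rhorax (Recipe 4), but rhorax is never obtained. rhorax would need venzin, wextam, and ulevor (Recipe 5), but wextam is never obtained.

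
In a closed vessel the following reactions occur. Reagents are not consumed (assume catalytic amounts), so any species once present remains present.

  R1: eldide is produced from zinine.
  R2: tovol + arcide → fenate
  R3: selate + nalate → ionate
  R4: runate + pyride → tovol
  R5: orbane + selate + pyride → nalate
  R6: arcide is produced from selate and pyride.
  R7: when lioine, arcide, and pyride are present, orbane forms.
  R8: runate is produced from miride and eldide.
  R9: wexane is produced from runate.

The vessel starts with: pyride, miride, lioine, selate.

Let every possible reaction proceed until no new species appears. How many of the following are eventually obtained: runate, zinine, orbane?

1

selate and pyride present → arcide forms (R6).
lioine, arcide, and pyride present → orbane forms (R7).
runate would need miride and eldide (R8), but eldide never forms.
No rule produces zinine, and it is not given.
orbane: reached.
Reached: orbane — 1 of the 3.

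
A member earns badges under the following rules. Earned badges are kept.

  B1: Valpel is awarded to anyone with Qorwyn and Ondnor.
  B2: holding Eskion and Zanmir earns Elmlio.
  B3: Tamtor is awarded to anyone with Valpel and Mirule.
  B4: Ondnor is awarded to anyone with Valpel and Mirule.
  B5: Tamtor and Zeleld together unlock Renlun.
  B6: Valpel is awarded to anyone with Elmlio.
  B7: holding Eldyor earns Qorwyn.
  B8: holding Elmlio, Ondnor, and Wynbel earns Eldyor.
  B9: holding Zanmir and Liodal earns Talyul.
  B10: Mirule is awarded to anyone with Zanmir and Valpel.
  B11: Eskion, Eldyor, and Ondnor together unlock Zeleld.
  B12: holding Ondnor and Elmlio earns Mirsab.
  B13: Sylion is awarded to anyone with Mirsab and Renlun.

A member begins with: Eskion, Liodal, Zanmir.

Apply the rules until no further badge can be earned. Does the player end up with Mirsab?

Yes

With Eskion and Zanmir, Elmlio is earned (B2).
With Elmlio, Valpel is earned (B6).
With Zanmir and Valpel, Mirule is earned (B10).
With Valpel and Mirule, Ondnor is earned (B4).
With Ondnor and Elmlio, Mirsab is earned (B12).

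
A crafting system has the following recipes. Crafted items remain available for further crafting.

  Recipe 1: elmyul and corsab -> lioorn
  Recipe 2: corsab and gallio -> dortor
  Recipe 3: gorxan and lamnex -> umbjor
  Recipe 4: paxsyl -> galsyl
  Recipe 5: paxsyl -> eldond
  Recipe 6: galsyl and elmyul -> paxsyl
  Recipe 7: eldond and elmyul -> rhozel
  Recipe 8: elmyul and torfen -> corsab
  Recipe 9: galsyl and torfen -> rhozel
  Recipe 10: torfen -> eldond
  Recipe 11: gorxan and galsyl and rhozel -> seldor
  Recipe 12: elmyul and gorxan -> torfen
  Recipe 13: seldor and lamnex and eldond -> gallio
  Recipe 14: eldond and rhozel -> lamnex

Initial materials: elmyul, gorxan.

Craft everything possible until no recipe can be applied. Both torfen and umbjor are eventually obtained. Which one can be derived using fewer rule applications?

torfen: elmyul and gorxan -> torfen (Recipe 12). [1 rule application]
umbjor: elmyul and gorxan -> torfen (Recipe 12). Using Recipe 10, torfen makes eldond. Using Recipe 7, eldond and elmyul make rhozel. eldond and rhozel -> lamnex (Recipe 14). Using Recipe 3, gorxan and lamnex make umbjor. [5 rule applications]
torfen needs fewer.

torfen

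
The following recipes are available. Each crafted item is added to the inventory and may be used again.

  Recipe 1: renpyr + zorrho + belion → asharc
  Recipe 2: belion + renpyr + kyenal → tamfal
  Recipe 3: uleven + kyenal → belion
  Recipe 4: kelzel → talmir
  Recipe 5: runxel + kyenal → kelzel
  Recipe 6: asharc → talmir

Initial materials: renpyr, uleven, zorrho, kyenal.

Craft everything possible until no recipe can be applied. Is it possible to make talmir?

Using Recipe 3, uleven and kyenal make belion.
Using Recipe 1, renpyr, zorrho, and belion make asharc.
asharc → talmir (Recipe 6).

Yes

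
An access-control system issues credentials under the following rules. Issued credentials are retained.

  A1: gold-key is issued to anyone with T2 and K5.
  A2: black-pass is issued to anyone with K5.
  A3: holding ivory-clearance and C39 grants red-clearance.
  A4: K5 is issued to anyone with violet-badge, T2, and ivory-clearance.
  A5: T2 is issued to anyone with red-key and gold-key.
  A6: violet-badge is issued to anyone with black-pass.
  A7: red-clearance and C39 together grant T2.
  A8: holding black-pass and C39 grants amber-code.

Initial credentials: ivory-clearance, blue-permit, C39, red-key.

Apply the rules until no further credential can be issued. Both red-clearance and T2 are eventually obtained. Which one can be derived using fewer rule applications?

red-clearance

red-clearance: Holding ivory-clearance and C39 grants red-clearance (A3). [1 rule application]
T2: Holding ivory-clearance and C39 grants red-clearance (A3). Holding red-clearance and C39 grants T2 (A7). [2 rule applications]
red-clearance needs fewer.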